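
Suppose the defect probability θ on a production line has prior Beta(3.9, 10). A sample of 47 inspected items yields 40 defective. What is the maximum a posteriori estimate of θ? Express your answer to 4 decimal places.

Prior: Beta(3.9, 10).
Data: 40 successes in 47 trials. The binomial likelihood contributes θ^40(1−θ)^7, so the posterior is Beta(3.9+40, 10+7) = Beta(43.9, 17).
For Beta(a, b) with a, b > 1 the mode is (a−1)/(a+b−2) = 42.9/58.9 ≈ 0.7284.

θ̂_MAP = 0.7284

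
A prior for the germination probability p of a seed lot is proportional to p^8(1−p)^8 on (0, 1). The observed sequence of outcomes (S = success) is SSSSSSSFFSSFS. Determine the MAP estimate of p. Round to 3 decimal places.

The prior density ∝ p^8(1−p)^8 is the kernel of Beta(9, 9).
Data: 10 successes in 13 trials (from the sequence). The binomial likelihood contributes p^10(1−p)^3, so the posterior is Beta(9+10, 9+3) = Beta(19, 12).
For Beta(a, b) with a, b > 1 the mode is (a−1)/(a+b−2) = 18/29 ≈ 0.621.

p̂_MAP = 0.621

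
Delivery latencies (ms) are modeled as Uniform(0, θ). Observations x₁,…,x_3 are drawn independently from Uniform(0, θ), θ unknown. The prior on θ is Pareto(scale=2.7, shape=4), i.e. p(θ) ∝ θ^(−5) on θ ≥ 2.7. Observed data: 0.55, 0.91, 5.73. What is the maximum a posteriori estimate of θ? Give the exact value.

θ̂_MAP = 5.73

The Uniform(0, θ) likelihood is θ^(−n) for θ ≥ max(xᵢ), zero otherwise. Here max(xᵢ) = 5.73.
Posterior ∝ θ^(−5) · θ^(−3) = θ^(−8) on θ ≥ max(2.7, 5.73) = 5.73.
This density is strictly decreasing in θ, so the posterior mode lies at the lower boundary of the support.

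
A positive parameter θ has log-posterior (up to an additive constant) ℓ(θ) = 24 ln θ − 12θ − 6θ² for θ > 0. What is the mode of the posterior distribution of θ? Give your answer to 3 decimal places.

θ̂_MAP = 1.000

ℓ'(θ) = 24/θ − 12 − 12θ. Setting this to zero and multiplying by θ: 12θ² + 12θ − 24 = 0.
θ = (−12 + √(12² + 4·12·24)) / (2·12) = (−12 + √1296) / 24 = (−12 + 36)/24 = 1.
ℓ''(θ) = −24/θ² − 12 < 0, confirming a maximum.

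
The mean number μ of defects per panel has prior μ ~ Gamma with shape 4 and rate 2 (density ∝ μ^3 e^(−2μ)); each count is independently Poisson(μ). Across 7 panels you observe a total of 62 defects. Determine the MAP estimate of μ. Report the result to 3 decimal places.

Σxᵢ = 62, n = 7.
Posterior ∝ μ^3e^(−2μ) · μ^62e^(−7μ) = μ^65e^(−9μ), i.e. Gamma(shape=66, rate=9).
The mode of a Gamma(a, b) with a ≥ 1 (shape–rate) is (a−1)/b = 65/9 ≈ 7.222.

μ̂_MAP = 7.222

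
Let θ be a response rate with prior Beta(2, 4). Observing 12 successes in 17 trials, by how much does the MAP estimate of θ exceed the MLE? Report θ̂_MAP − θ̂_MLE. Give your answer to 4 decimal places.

MAP − MLE = -0.0868

Posterior is Beta(14, 9); MAP = (14−1)/(23−2) = 13/21 ≈ 0.61905.
MLE ignores the prior: θ̂_MLE = k/n = 12/17 ≈ 0.70588.
Difference = 13/21 − 12/17 = -31/357 ≈ -0.0868.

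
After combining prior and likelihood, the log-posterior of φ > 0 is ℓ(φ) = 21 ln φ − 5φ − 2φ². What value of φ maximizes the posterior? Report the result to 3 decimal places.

ℓ'(φ) = 21/φ − 5 − 4φ. Setting this to zero and multiplying by φ: 4φ² + 5φ − 21 = 0.
φ = (−5 + √(5² + 4·4·21)) / (2·4) = (−5 + √361) / 8 = (−5 + 19)/8 = 7/4.
ℓ''(φ) = −21/φ² − 4 < 0, confirming a maximum.

φ̂_MAP = 1.750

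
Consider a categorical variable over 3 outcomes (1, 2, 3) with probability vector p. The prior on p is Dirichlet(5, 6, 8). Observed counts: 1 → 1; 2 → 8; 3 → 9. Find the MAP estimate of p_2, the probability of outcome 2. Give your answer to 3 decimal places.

The posterior is Dirichlet(αᵢ + nᵢ) = Dirichlet(6, 14, 17).
For a Dirichlet(a₁,…,a_K) with all aᵢ > 1, the mode has j-th component (aⱼ − 1)/(Σaᵢ − K).
Here Σaᵢ = 37 and K = 3, so p_2 = (14 − 1)/(37 − 3) = 13/34 ≈ 0.382.

MAP estimate: 0.382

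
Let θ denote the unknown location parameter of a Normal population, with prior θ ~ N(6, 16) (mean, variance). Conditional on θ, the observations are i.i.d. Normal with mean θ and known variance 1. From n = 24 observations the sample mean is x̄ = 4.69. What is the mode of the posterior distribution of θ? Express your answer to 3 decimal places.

θ̂_MAP = 4.693

n = 24, x̄ = 4.69.
For a Normal prior and Normal likelihood with known variance, the posterior is Normal; its mode equals its mean, the precision-weighted average.
Prior precision 1/σ₀² = 1/16 = 0.0625; data precision n/σ² = 24/1 = 24.
θ̂ = (0.0625·6 + 24·4.69) / (0.0625 + 24) = 112.935/24.0625 = 45174/9625 ≈ 4.693.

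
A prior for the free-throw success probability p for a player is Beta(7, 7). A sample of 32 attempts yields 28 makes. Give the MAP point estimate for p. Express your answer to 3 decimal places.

Prior: Beta(7, 7).
Data: 28 successes in 32 trials. The binomial likelihood contributes p^28(1−p)^4, so the posterior is Beta(7+28, 7+4) = Beta(35, 11).
For Beta(a, b) with a, b > 1 the mode is (a−1)/(a+b−2) = 34/44 ≈ 0.773.

p̂_MAP = 0.773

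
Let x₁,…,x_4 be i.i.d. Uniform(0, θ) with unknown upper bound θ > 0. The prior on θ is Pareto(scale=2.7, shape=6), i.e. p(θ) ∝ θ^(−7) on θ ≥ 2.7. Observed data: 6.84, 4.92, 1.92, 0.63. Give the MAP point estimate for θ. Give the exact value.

The Uniform(0, θ) likelihood is θ^(−n) for θ ≥ max(xᵢ), zero otherwise. Here max(xᵢ) = 6.84.
Posterior ∝ θ^(−7) · θ^(−4) = θ^(−11) on θ ≥ max(2.7, 6.84) = 6.84.
This density is strictly decreasing in θ, so the posterior mode lies at the lower boundary of the support.

θ̂_MAP = 6.84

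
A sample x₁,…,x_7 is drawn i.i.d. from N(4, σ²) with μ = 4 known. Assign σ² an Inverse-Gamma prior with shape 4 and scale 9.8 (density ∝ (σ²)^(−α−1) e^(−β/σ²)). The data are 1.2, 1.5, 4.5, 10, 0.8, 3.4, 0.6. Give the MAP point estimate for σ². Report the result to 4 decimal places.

Sum of squared deviations about the known mean: SS = (1.2−4)² + (1.5−4)² + (4.5−4)² + (10−4)² + (0.8−4)² + (3.4−4)² + (0.6−4)² = 72.5.
The Normal likelihood contributes (σ²)^(−n/2) exp(−SS/(2σ²)), so the posterior is Inverse-Gamma(α + n/2, β + SS/2) = Inverse-Gamma(7.5, 46.05).
The mode of Inverse-Gamma(a, b) is b/(a+1) = 46.05/8.5 ≈ 5.4176.

σ̂²_MAP = 5.4176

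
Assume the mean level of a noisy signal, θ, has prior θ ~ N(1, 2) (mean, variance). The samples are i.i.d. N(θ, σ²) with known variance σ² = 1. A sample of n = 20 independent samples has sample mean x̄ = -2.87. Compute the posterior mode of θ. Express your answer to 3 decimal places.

θ̂_MAP = -2.776

n = 20, x̄ = -2.87.
For a Normal prior and Normal likelihood with known variance, the posterior is Normal; its mode equals its mean, the precision-weighted average.
Prior precision 1/σ₀² = 1/2 = 0.5; data precision n/σ² = 20/1 = 20.
θ̂ = (0.5·1 + 20·(-2.87)) / (0.5 + 20) = (-56.9)/20.5 = -569/205 ≈ -2.776.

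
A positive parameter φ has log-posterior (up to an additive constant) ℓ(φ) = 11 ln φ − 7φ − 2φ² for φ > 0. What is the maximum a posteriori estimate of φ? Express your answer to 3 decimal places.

φ̂_MAP = 1.000

ℓ'(φ) = 11/φ − 7 − 4φ. Setting this to zero and multiplying by φ: 4φ² + 7φ − 11 = 0.
φ = (−7 + √(7² + 4·4·11)) / (2·4) = (−7 + √225) / 8 = (−7 + 15)/8 = 1.
ℓ''(φ) = −11/φ² − 4 < 0, confirming a maximum.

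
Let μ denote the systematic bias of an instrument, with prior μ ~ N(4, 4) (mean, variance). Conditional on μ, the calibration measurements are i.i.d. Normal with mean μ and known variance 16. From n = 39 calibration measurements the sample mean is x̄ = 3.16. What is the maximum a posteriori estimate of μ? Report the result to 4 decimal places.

μ̂_MAP = 3.2381

n = 39, x̄ = 3.16.
For a Normal prior and Normal likelihood with known variance, the posterior is Normal; its mode equals its mean, the precision-weighted average.
Prior precision 1/σ₀² = 1/4 = 0.25; data precision n/σ² = 39/16 = 2.4375.
μ̂ = (0.25·4 + 2.4375·3.16) / (0.25 + 2.4375) = 8.7025/2.6875 = 3481/1075 ≈ 3.2381.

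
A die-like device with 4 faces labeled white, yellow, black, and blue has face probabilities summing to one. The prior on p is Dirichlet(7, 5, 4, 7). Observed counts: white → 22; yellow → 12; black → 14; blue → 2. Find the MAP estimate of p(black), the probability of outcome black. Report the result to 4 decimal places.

The posterior is Dirichlet(αᵢ + nᵢ) = Dirichlet(29, 17, 18, 9).
For a Dirichlet(a₁,…,a_K) with all aᵢ > 1, the mode has j-th component (aⱼ − 1)/(Σaᵢ − K).
Here Σaᵢ = 73 and K = 4, so p(black) = (18 − 1)/(73 − 4) = 17/69 ≈ 0.2464.

MAP estimate of p(black) = 0.2464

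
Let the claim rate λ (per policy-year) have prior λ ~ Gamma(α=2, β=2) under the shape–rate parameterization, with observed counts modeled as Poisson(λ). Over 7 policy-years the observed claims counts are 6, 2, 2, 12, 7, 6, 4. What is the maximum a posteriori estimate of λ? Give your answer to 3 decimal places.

Σxᵢ = 6+2+2+12+7+6+4 = 39, with n = 7.
Posterior ∝ λe^(−2λ) · λ^39e^(−7λ) = λ^40e^(−9λ), i.e. Gamma(shape=41, rate=9).
The mode of a Gamma(a, b) with a ≥ 1 (shape–rate) is (a−1)/b = 40/9 ≈ 4.444.

λ̂_MAP = 4.444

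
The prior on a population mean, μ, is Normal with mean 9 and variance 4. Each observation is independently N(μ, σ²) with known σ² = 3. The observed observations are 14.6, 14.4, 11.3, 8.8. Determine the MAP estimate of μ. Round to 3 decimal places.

μ̂_MAP = 11.758

n = 4; x̄ = (14.6 + 14.4 + 11.3 + 8.8)/4 = 49.1/4 = 12.275.
For a Normal prior and Normal likelihood with known variance, the posterior is Normal; its mode equals its mean, the precision-weighted average.
Prior precision 1/σ₀² = 1/4 = 0.25; data precision n/σ² = 4/3.
μ̂ = (0.25·9 + (4/3)·12.275) / (0.25 + 4/3) = (1117/60)/(19/12) = 1117/95 ≈ 11.758.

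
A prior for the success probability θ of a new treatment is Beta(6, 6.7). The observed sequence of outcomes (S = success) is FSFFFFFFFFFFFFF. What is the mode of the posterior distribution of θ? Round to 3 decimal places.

θ̂_MAP = 0.233

Prior: Beta(6, 6.7).
Data: 1 success in 15 trials (from the sequence). The binomial likelihood contributes θ(1−θ)^14, so the posterior is Beta(6+1, 6.7+14) = Beta(7, 20.7).
For Beta(a, b) with a, b > 1 the mode is (a−1)/(a+b−2) = 6/25.7 ≈ 0.233.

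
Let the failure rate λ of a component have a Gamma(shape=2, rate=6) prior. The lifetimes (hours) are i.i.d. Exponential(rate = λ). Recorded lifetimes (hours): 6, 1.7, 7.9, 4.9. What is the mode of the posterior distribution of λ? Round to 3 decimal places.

λ̂_MAP = 0.189

The Exponential(rate=λ) likelihood is ∝ λ^n e^(−λΣtᵢ). Here n = 4 and Σtᵢ = 6 + 1.7 + 7.9 + 4.9 = 20.5.
Posterior ∝ λe^(−6λ) · λ^4e^(−20.5λ) = λ^5e^(−26.5λ), i.e. Gamma(6, 26.5).
Mode = (a−1)/b = 5/26.5 ≈ 0.189.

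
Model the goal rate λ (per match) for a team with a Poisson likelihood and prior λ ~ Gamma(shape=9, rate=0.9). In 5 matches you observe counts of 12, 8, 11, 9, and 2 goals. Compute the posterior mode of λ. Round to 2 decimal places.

Σxᵢ = 12+8+11+9+2 = 42, with n = 5.
Posterior ∝ λ^8e^(−0.9λ) · λ^42e^(−5λ) = λ^50e^(−5.9λ), i.e. Gamma(shape=51, rate=5.9).
The mode of a Gamma(a, b) with a ≥ 1 (shape–rate) is (a−1)/b = 50/5.9 ≈ 8.47.

λ̂_MAP = 8.47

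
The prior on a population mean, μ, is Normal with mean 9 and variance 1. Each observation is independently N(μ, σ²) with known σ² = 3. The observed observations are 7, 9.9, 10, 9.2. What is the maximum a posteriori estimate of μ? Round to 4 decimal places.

n = 4; x̄ = (7 + 9.9 + 10 + 9.2)/4 = 36.1/4 = 9.025.
For a Normal prior and Normal likelihood with known variance, the posterior is Normal; its mode equals its mean, the precision-weighted average.
Prior precision 1/σ₀² = 1/1 = 1; data precision n/σ² = 4/3.
μ̂ = (1·9 + (4/3)·9.025) / (1 + 4/3) = (631/30)/(7/3) = 631/70 ≈ 9.0143.

μ̂_MAP = 9.0143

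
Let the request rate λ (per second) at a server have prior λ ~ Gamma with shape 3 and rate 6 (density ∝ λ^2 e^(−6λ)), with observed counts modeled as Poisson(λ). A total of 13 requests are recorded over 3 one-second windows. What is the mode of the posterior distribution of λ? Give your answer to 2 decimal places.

Σxᵢ = 13, n = 3.
Posterior ∝ λ^2e^(−6λ) · λ^13e^(−3λ) = λ^15e^(−9λ), i.e. Gamma(shape=16, rate=9).
The mode of a Gamma(a, b) with a ≥ 1 (shape–rate) is (a−1)/b = 15/9 ≈ 1.67.

λ̂_MAP = 1.67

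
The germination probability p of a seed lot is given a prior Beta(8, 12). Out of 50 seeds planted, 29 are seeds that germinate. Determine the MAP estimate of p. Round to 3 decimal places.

Prior: Beta(8, 12).
Data: 29 successes in 50 trials. The binomial likelihood contributes p^29(1−p)^21, so the posterior is Beta(8+29, 12+21) = Beta(37, 33).
For Beta(a, b) with a, b > 1 the mode is (a−1)/(a+b−2) = 36/68 ≈ 0.529.

p̂_MAP = 0.529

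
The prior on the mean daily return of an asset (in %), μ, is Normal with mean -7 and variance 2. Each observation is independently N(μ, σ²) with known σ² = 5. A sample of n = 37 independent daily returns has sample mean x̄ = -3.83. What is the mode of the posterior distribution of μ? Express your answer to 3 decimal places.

n = 37, x̄ = -3.83.
For a Normal prior and Normal likelihood with known variance, the posterior is Normal; its mode equals its mean, the precision-weighted average.
Prior precision 1/σ₀² = 1/2 = 0.5; data precision n/σ² = 37/5 = 7.4.
μ̂ = (0.5·(-7) + 7.4·(-3.83)) / (0.5 + 7.4) = (-31.842)/7.9 = -15921/3950 ≈ -4.031.

μ̂_MAP = -4.031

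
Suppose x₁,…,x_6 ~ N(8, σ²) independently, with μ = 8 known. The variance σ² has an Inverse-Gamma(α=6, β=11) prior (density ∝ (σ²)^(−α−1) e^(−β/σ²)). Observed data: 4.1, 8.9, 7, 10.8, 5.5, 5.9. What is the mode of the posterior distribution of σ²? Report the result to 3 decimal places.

Sum of squared deviations about the known mean: SS = (4.1−8)² + (8.9−8)² + (7−8)² + (10.8−8)² + (5.5−8)² + (5.9−8)² = 35.52.
The Normal likelihood contributes (σ²)^(−n/2) exp(−SS/(2σ²)), so the posterior is Inverse-Gamma(α + n/2, β + SS/2) = Inverse-Gamma(9, 28.76).
The mode of Inverse-Gamma(a, b) is b/(a+1) = 28.76/10 ≈ 2.876.

σ̂²_MAP = 2.876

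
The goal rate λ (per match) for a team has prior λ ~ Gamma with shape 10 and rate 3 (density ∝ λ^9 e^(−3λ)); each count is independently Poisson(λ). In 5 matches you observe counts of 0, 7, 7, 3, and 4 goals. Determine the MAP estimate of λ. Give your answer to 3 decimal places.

λ̂_MAP = 3.750

Σxᵢ = 0+7+7+3+4 = 21, with n = 5.
Posterior ∝ λ^9e^(−3λ) · λ^21e^(−5λ) = λ^30e^(−8λ), i.e. Gamma(shape=31, rate=8).
The mode of a Gamma(a, b) with a ≥ 1 (shape–rate) is (a−1)/b = 30/8 ≈ 3.750.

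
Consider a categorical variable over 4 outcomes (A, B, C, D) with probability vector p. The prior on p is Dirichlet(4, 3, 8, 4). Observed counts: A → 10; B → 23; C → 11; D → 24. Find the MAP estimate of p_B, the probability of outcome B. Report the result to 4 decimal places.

The posterior is Dirichlet(αᵢ + nᵢ) = Dirichlet(14, 26, 19, 28).
For a Dirichlet(a₁,…,a_K) with all aᵢ > 1, the mode has j-th component (aⱼ − 1)/(Σaᵢ − K).
Here Σaᵢ = 87 and K = 4, so p_B = (26 − 1)/(87 − 4) = 25/83 ≈ 0.3012.

MAP estimate of p_B = 0.3012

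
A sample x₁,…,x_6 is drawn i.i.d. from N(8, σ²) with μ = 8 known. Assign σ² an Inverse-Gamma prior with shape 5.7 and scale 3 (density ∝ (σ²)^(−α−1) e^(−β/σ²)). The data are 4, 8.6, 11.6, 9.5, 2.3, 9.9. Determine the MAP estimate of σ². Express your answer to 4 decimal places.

Sum of squared deviations about the known mean: SS = (4−8)² + (8.6−8)² + (11.6−8)² + (9.5−8)² + (2.3−8)² + (9.9−8)² = 67.67.
The Normal likelihood contributes (σ²)^(−n/2) exp(−SS/(2σ²)), so the posterior is Inverse-Gamma(α + n/2, β + SS/2) = Inverse-Gamma(8.7, 36.835).
The mode of Inverse-Gamma(a, b) is b/(a+1) = 36.835/9.7 ≈ 3.7974.

σ̂²_MAP = 3.7974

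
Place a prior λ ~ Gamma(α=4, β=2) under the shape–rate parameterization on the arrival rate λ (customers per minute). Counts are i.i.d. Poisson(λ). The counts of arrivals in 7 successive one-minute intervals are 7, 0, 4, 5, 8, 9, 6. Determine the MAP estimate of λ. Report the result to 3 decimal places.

λ̂_MAP = 4.667

Σxᵢ = 7+0+4+5+8+9+6 = 39, with n = 7.
Posterior ∝ λ^3e^(−2λ) · λ^39e^(−7λ) = λ^42e^(−9λ), i.e. Gamma(shape=43, rate=9).
The mode of a Gamma(a, b) with a ≥ 1 (shape–rate) is (a−1)/b = 42/9 ≈ 4.667.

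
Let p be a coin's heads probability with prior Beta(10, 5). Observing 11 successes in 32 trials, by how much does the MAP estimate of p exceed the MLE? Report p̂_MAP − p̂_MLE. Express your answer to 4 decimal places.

MAP − MLE = 0.1007

Posterior is Beta(21, 26); MAP = (21−1)/(47−2) = 20/45 ≈ 0.44444.
MLE ignores the prior: p̂_MLE = k/n = 11/32 ≈ 0.34375.
Difference = 20/45 − 11/32 = 29/288 ≈ 0.1007.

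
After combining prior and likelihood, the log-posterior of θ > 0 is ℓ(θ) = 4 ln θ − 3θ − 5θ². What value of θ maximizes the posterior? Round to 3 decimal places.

θ̂_MAP = 0.500

ℓ'(θ) = 4/θ − 3 − 10θ. Setting this to zero and multiplying by θ: 10θ² + 3θ − 4 = 0.
θ = (−3 + √(3² + 4·10·4)) / (2·10) = (−3 + √169) / 20 = (−3 + 13)/20 = 1/2.
ℓ''(θ) = −4/θ² − 10 < 0, confirming a maximum.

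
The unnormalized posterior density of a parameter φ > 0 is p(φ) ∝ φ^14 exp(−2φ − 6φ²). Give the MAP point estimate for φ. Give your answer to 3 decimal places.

φ̂_MAP = 1.000

ℓ'(φ) = 14/φ − 2 − 12φ. Setting this to zero and multiplying by φ: 12φ² + 2φ − 14 = 0.
φ = (−2 + √(2² + 4·12·14)) / (2·12) = (−2 + √676) / 24 = (−2 + 26)/24 = 1.
ℓ''(φ) = −14/φ² − 12 < 0, confirming a maximum.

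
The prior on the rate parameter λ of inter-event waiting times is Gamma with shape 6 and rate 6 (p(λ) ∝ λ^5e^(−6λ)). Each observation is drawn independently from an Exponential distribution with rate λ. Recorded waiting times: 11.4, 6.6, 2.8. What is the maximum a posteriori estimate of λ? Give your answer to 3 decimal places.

λ̂_MAP = 0.299

The Exponential(rate=λ) likelihood is ∝ λ^n e^(−λΣtᵢ). Here n = 3 and Σtᵢ = 11.4 + 6.6 + 2.8 = 20.8.
Posterior ∝ λ^5e^(−6λ) · λ^3e^(−20.8λ) = λ^8e^(−26.8λ), i.e. Gamma(9, 26.8).
Mode = (a−1)/b = 8/26.8 ≈ 0.299.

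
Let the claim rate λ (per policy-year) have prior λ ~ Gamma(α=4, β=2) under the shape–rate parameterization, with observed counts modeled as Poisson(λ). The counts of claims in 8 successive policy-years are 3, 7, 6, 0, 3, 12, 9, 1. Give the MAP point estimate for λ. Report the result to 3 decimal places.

λ̂_MAP = 4.400

Σxᵢ = 3+7+6+0+3+12+9+1 = 41, with n = 8.
Posterior ∝ λ^3e^(−2λ) · λ^41e^(−8λ) = λ^44e^(−10λ), i.e. Gamma(shape=45, rate=10).
The mode of a Gamma(a, b) with a ≥ 1 (shape–rate) is (a−1)/b = 44/10 ≈ 4.400.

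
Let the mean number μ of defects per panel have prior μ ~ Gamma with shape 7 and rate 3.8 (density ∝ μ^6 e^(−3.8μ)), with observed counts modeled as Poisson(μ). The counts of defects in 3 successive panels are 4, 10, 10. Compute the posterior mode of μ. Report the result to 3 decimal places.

Σxᵢ = 4+10+10 = 24, with n = 3.
Posterior ∝ μ^6e^(−3.8μ) · μ^24e^(−3μ) = μ^30e^(−6.8μ), i.e. Gamma(shape=31, rate=6.8).
The mode of a Gamma(a, b) with a ≥ 1 (shape–rate) is (a−1)/b = 30/6.8 ≈ 4.412.

μ̂_MAP = 4.412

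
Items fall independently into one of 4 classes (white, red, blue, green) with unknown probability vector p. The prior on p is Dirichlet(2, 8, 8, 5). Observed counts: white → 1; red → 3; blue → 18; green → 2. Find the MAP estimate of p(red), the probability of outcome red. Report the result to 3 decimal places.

The posterior is Dirichlet(αᵢ + nᵢ) = Dirichlet(3, 11, 26, 7).
For a Dirichlet(a₁,…,a_K) with all aᵢ > 1, the mode has j-th component (aⱼ − 1)/(Σaᵢ − K).
Here Σaᵢ = 47 and K = 4, so p(red) = (11 − 1)/(47 − 4) = 10/43 ≈ 0.233.

MAP estimate of p(red) = 0.233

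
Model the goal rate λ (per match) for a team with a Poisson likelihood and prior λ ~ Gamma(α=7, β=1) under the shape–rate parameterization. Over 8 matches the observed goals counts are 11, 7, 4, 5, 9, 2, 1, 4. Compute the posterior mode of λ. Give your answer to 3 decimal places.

λ̂_MAP = 5.444

Σxᵢ = 11+7+4+5+9+2+1+4 = 43, with n = 8.
Posterior ∝ λ^6e^(−1λ) · λ^43e^(−8λ) = λ^49e^(−9λ), i.e. Gamma(shape=50, rate=9).
The mode of a Gamma(a, b) with a ≥ 1 (shape–rate) is (a−1)/b = 49/9 ≈ 5.444.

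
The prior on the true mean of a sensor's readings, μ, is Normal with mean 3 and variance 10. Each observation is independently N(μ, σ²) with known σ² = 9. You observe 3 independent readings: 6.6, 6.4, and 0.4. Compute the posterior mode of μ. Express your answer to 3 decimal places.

n = 3; x̄ = (6.6 + 6.4 + 0.4)/3 = 13.4/3 = 67/15 ≈ 4.4667.
For a Normal prior and Normal likelihood with known variance, the posterior is Normal; its mode equals its mean, the precision-weighted average.
Prior precision 1/σ₀² = 1/10 = 0.1; data precision n/σ² = 3/9 = 1/3.
μ̂ = (0.1·3 + (1/3)·(67/15)) / (0.1 + 1/3) = (161/90)/(13/30) = 161/39 ≈ 4.128.

μ̂_MAP = 4.128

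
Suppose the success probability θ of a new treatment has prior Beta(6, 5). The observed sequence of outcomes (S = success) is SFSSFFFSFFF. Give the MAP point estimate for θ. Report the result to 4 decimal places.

θ̂_MAP = 0.4500

Prior: Beta(6, 5).
Data: 4 successes in 11 trials (from the sequence). The binomial likelihood contributes θ^4(1−θ)^7, so the posterior is Beta(6+4, 5+7) = Beta(10, 12).
For Beta(a, b) with a, b > 1 the mode is (a−1)/(a+b−2) = 9/20 ≈ 0.4500.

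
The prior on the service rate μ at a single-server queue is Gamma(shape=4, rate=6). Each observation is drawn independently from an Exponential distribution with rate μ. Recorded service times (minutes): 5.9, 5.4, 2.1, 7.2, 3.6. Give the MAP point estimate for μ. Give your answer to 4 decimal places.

μ̂_MAP = 0.2649

The Exponential(rate=μ) likelihood is ∝ μ^n e^(−μΣtᵢ). Here n = 5 and Σtᵢ = 5.9 + 5.4 + 2.1 + 7.2 + 3.6 = 24.2.
Posterior ∝ μ^3e^(−6μ) · μ^5e^(−24.2μ) = μ^8e^(−30.2μ), i.e. Gamma(9, 30.2).
Mode = (a−1)/b = 8/30.2 ≈ 0.2649.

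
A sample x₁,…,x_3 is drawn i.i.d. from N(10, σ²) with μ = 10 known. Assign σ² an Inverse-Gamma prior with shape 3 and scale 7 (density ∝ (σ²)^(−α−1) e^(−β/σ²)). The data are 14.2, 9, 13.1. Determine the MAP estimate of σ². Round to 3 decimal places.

σ̂²_MAP = 3.841

Sum of squared deviations about the known mean: SS = (14.2−10)² + (9−10)² + (13.1−10)² = 28.25.
The Normal likelihood contributes (σ²)^(−n/2) exp(−SS/(2σ²)), so the posterior is Inverse-Gamma(α + n/2, β + SS/2) = Inverse-Gamma(4.5, 21.125).
The mode of Inverse-Gamma(a, b) is b/(a+1) = 21.125/5.5 ≈ 3.841.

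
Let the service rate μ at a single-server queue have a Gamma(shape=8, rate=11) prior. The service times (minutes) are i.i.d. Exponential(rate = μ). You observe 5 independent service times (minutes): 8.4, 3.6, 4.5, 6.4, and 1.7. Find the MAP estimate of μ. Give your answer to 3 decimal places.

The Exponential(rate=μ) likelihood is ∝ μ^n e^(−μΣtᵢ). Here n = 5 and Σtᵢ = 8.4 + 3.6 + 4.5 + 6.4 + 1.7 = 24.6.
Posterior ∝ μ^7e^(−11μ) · μ^5e^(−24.6μ) = μ^12e^(−35.6μ), i.e. Gamma(13, 35.6).
Mode = (a−1)/b = 12/35.6 ≈ 0.337.

μ̂_MAP = 0.337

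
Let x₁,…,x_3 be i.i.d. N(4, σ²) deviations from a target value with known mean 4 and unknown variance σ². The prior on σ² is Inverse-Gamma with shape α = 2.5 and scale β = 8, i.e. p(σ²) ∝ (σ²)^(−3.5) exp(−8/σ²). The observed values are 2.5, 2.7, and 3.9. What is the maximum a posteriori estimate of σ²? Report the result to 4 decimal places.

σ̂²_MAP = 1.9950

Sum of squared deviations about the known mean: SS = (2.5−4)² + (2.7−4)² + (3.9−4)² = 3.95.
The Normal likelihood contributes (σ²)^(−n/2) exp(−SS/(2σ²)), so the posterior is Inverse-Gamma(α + n/2, β + SS/2) = Inverse-Gamma(4, 9.975).
The mode of Inverse-Gamma(a, b) is b/(a+1) = 9.975/5 ≈ 1.9950.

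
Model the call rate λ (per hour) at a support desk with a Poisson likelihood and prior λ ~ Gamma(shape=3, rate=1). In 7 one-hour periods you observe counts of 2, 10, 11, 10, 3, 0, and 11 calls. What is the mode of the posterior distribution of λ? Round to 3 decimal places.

λ̂_MAP = 6.125

Σxᵢ = 2+10+11+10+3+0+11 = 47, with n = 7.
Posterior ∝ λ^2e^(−1λ) · λ^47e^(−7λ) = λ^49e^(−8λ), i.e. Gamma(shape=50, rate=8).
The mode of a Gamma(a, b) with a ≥ 1 (shape–rate) is (a−1)/b = 49/8 ≈ 6.125.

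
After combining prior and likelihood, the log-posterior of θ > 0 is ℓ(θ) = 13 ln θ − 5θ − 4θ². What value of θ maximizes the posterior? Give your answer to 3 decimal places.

θ̂_MAP = 1.000

ℓ'(θ) = 13/θ − 5 − 8θ. Setting this to zero and multiplying by θ: 8θ² + 5θ − 13 = 0.
θ = (−5 + √(5² + 4·8·13)) / (2·8) = (−5 + √441) / 16 = (−5 + 21)/16 = 1.
ℓ''(θ) = −13/θ² − 8 < 0, confirming a maximum.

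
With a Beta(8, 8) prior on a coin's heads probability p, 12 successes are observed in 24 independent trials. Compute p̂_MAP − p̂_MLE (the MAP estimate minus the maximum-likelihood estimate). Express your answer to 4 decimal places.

MAP − MLE = 0.0000

Posterior is Beta(20, 20); MAP = (20−1)/(40−2) = 19/38 ≈ 0.50000.
MLE ignores the prior: p̂_MLE = k/n = 12/24 ≈ 0.50000.
Difference = 19/38 − 12/24 = 0 ≈ 0.0000.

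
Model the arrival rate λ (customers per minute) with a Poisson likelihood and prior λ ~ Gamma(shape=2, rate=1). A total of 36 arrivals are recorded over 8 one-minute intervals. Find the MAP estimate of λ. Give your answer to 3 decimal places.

Σxᵢ = 36, n = 8.
Posterior ∝ λe^(−1λ) · λ^36e^(−8λ) = λ^37e^(−9λ), i.e. Gamma(shape=38, rate=9).
The mode of a Gamma(a, b) with a ≥ 1 (shape–rate) is (a−1)/b = 37/9 ≈ 4.111.

λ̂_MAP = 4.111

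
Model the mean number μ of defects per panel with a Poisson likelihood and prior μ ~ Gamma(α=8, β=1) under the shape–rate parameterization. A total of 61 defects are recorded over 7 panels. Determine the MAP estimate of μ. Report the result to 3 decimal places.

Σxᵢ = 61, n = 7.
Posterior ∝ μ^7e^(−1μ) · μ^61e^(−7μ) = μ^68e^(−8μ), i.e. Gamma(shape=69, rate=8).
The mode of a Gamma(a, b) with a ≥ 1 (shape–rate) is (a−1)/b = 68/8 ≈ 8.500.

μ̂_MAP = 8.500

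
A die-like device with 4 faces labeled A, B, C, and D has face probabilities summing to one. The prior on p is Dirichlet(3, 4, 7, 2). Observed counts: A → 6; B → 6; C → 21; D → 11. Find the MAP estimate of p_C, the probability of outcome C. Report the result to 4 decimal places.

MAP estimate of p_C = 0.4821

The posterior is Dirichlet(αᵢ + nᵢ) = Dirichlet(9, 10, 28, 13).
For a Dirichlet(a₁,…,a_K) with all aᵢ > 1, the mode has j-th component (aⱼ − 1)/(Σaᵢ − K).
Here Σaᵢ = 60 and K = 4, so p_C = (28 − 1)/(60 − 4) = 27/56 ≈ 0.4821.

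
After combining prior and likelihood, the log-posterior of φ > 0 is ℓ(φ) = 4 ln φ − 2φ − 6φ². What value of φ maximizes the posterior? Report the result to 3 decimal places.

ℓ'(φ) = 4/φ − 2 − 12φ. Setting this to zero and multiplying by φ: 12φ² + 2φ − 4 = 0.
φ = (−2 + √(2² + 4·12·4)) / (2·12) = (−2 + √196) / 24 = (−2 + 14)/24 = 1/2.
ℓ''(φ) = −4/φ² − 12 < 0, confirming a maximum.

φ̂_MAP = 0.500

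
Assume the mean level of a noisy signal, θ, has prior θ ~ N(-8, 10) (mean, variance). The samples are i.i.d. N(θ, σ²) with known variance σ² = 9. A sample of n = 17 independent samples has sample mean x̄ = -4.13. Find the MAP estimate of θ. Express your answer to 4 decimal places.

θ̂_MAP = -4.3246

n = 17, x̄ = -4.13.
For a Normal prior and Normal likelihood with known variance, the posterior is Normal; its mode equals its mean, the precision-weighted average.
Prior precision 1/σ₀² = 1/10 = 0.1; data precision n/σ² = 17/9.
θ̂ = (0.1·(-8) + (17/9)·(-4.13)) / (0.1 + 17/9) = (-7741/900)/(179/90) = -7741/1790 ≈ -4.3246.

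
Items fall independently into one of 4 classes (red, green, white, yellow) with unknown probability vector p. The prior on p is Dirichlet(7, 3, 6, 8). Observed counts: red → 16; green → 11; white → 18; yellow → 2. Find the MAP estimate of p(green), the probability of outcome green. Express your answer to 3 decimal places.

MAP estimate of p(green) = 0.194

The posterior is Dirichlet(αᵢ + nᵢ) = Dirichlet(23, 14, 24, 10).
For a Dirichlet(a₁,…,a_K) with all aᵢ > 1, the mode has j-th component (aⱼ − 1)/(Σaᵢ − K).
Here Σaᵢ = 71 and K = 4, so p(green) = (14 − 1)/(71 − 4) = 13/67 ≈ 0.194.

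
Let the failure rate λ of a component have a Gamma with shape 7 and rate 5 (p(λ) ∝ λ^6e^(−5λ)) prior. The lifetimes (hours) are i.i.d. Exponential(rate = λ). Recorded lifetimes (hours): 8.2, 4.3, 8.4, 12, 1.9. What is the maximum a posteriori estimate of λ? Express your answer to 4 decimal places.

λ̂_MAP = 0.2764

The Exponential(rate=λ) likelihood is ∝ λ^n e^(−λΣtᵢ). Here n = 5 and Σtᵢ = 8.2 + 4.3 + 8.4 + 12 + 1.9 = 34.8.
Posterior ∝ λ^6e^(−5λ) · λ^5e^(−34.8λ) = λ^11e^(−39.8λ), i.e. Gamma(12, 39.8).
Mode = (a−1)/b = 11/39.8 ≈ 0.2764.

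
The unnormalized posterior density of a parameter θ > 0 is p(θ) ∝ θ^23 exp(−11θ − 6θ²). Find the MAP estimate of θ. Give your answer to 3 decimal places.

θ̂_MAP = 1.000

ℓ'(θ) = 23/θ − 11 − 12θ. Setting this to zero and multiplying by θ: 12θ² + 11θ − 23 = 0.
θ = (−11 + √(11² + 4·12·23)) / (2·12) = (−11 + √1225) / 24 = (−11 + 35)/24 = 1.
ℓ''(θ) = −23/θ² − 12 < 0, confirming a maximum.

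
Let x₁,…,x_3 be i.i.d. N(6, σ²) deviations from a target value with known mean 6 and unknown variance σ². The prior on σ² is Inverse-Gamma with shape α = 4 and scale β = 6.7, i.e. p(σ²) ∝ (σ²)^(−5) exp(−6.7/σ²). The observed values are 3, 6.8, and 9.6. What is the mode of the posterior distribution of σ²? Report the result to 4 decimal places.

Sum of squared deviations about the known mean: SS = (3−6)² + (6.8−6)² + (9.6−6)² = 22.6.
The Normal likelihood contributes (σ²)^(−n/2) exp(−SS/(2σ²)), so the posterior is Inverse-Gamma(α + n/2, β + SS/2) = Inverse-Gamma(5.5, 18).
The mode of Inverse-Gamma(a, b) is b/(a+1) = 18/6.5 ≈ 2.7692.

σ̂²_MAP = 2.7692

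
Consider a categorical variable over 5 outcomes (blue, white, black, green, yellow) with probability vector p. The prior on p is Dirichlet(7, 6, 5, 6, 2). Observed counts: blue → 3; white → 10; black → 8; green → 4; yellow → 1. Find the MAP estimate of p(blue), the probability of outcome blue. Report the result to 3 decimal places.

MAP estimate of p(blue) = 0.191

The posterior is Dirichlet(αᵢ + nᵢ) = Dirichlet(10, 16, 13, 10, 3).
For a Dirichlet(a₁,…,a_K) with all aᵢ > 1, the mode has j-th component (aⱼ − 1)/(Σaᵢ − K).
Here Σaᵢ = 52 and K = 5, so p(blue) = (10 − 1)/(52 − 5) = 9/47 ≈ 0.191.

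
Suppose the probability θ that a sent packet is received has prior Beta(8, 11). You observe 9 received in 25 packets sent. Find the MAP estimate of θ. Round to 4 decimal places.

Prior: Beta(8, 11).
Data: 9 successes in 25 trials. The binomial likelihood contributes θ^9(1−θ)^16, so the posterior is Beta(8+9, 11+16) = Beta(17, 27).
For Beta(a, b) with a, b > 1 the mode is (a−1)/(a+b−2) = 16/42 ≈ 0.3810.

θ̂_MAP = 0.3810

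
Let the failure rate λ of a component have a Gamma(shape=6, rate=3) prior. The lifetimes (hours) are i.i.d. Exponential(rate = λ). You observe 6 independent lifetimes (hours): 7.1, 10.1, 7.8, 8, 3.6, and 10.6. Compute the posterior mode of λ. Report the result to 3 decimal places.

The Exponential(rate=λ) likelihood is ∝ λ^n e^(−λΣtᵢ). Here n = 6 and Σtᵢ = 7.1 + 10.1 + 7.8 + 8 + 3.6 + 10.6 = 47.2.
Posterior ∝ λ^5e^(−3λ) · λ^6e^(−47.2λ) = λ^11e^(−50.2λ), i.e. Gamma(12, 50.2).
Mode = (a−1)/b = 11/50.2 ≈ 0.219.

λ̂_MAP = 0.219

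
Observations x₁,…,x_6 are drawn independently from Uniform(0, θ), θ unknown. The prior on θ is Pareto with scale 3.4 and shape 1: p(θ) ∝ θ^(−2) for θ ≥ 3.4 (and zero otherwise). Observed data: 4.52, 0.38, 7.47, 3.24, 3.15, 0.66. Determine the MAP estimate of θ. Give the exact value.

The Uniform(0, θ) likelihood is θ^(−n) for θ ≥ max(xᵢ), zero otherwise. Here max(xᵢ) = 7.47.
Posterior ∝ θ^(−2) · θ^(−6) = θ^(−8) on θ ≥ max(3.4, 7.47) = 7.47.
This density is strictly decreasing in θ, so the posterior mode lies at the lower boundary of the support.

θ̂_MAP = 7.47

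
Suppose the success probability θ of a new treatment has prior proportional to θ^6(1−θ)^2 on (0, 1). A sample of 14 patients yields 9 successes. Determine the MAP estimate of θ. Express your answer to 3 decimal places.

The prior density ∝ θ^6(1−θ)^2 is the kernel of Beta(7, 3).
Data: 9 successes in 14 trials. The binomial likelihood contributes θ^9(1−θ)^5, so the posterior is Beta(7+9, 3+5) = Beta(16, 8).
For Beta(a, b) with a, b > 1 the mode is (a−1)/(a+b−2) = 15/22 ≈ 0.682.

θ̂_MAP = 0.682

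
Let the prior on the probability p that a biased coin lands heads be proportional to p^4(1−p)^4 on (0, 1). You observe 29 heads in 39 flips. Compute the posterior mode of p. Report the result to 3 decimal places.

p̂_MAP = 0.702

The prior density ∝ p^4(1−p)^4 is the kernel of Beta(5, 5).
Data: 29 successes in 39 trials. The binomial likelihood contributes p^29(1−p)^10, so the posterior is Beta(5+29, 5+10) = Beta(34, 15).
For Beta(a, b) with a, b > 1 the mode is (a−1)/(a+b−2) = 33/47 ≈ 0.702.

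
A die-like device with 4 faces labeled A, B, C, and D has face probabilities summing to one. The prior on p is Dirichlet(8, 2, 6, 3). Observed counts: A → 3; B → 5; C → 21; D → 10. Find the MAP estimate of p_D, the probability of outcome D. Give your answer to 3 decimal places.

MAP estimate of p_D = 0.222

The posterior is Dirichlet(αᵢ + nᵢ) = Dirichlet(11, 7, 27, 13).
For a Dirichlet(a₁,…,a_K) with all aᵢ > 1, the mode has j-th component (aⱼ − 1)/(Σaᵢ − K).
Here Σaᵢ = 58 and K = 4, so p_D = (13 − 1)/(58 − 4) = 12/54 ≈ 0.222.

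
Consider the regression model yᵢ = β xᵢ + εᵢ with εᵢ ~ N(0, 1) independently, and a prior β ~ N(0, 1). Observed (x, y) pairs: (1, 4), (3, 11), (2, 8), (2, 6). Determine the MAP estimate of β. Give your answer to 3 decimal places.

log p(β | y) = −Σ(yᵢ − βxᵢ)²/(2·1) − β²/(2·1) + const.
Setting the derivative to zero: Σxᵢ(yᵢ − βxᵢ)/1 − β/1 = 0, so β = Σxᵢyᵢ / (Σxᵢ² + σ²/τ²).
Σxᵢyᵢ = 1·4 + 3·11 + 2·8 + 2·6 = 65; Σxᵢ² = 18; σ²/τ² = 1.
β̂_MAP = 65 / (18 + 1) = 65/19 ≈ 3.421.

β̂_MAP = 3.421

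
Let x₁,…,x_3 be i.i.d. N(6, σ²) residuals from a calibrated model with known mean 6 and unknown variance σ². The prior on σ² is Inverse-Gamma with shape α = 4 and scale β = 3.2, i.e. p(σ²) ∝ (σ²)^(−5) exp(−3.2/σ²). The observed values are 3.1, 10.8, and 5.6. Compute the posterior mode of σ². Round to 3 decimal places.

Sum of squared deviations about the known mean: SS = (3.1−6)² + (10.8−6)² + (5.6−6)² = 31.61.
The Normal likelihood contributes (σ²)^(−n/2) exp(−SS/(2σ²)), so the posterior is Inverse-Gamma(α + n/2, β + SS/2) = Inverse-Gamma(5.5, 19.005).
The mode of Inverse-Gamma(a, b) is b/(a+1) = 19.005/6.5 ≈ 2.924.

σ̂²_MAP = 2.924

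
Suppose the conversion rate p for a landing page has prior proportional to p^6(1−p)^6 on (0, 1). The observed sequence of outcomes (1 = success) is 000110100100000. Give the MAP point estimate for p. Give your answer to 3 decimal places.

p̂_MAP = 0.370

The prior density ∝ p^6(1−p)^6 is the kernel of Beta(7, 7).
Data: 4 successes in 15 trials (from the sequence). The binomial likelihood contributes p^4(1−p)^11, so the posterior is Beta(7+4, 7+11) = Beta(11, 18).
For Beta(a, b) with a, b > 1 the mode is (a−1)/(a+b−2) = 10/27 ≈ 0.370.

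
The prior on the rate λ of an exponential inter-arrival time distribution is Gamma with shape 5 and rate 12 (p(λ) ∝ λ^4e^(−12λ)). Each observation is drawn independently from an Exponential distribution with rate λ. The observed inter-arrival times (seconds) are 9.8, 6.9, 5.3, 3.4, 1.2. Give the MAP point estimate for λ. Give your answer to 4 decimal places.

λ̂_MAP = 0.2332

The Exponential(rate=λ) likelihood is ∝ λ^n e^(−λΣtᵢ). Here n = 5 and Σtᵢ = 9.8 + 6.9 + 5.3 + 3.4 + 1.2 = 26.6.
Posterior ∝ λ^4e^(−12λ) · λ^5e^(−26.6λ) = λ^9e^(−38.6λ), i.e. Gamma(10, 38.6).
Mode = (a−1)/b = 9/38.6 ≈ 0.2332.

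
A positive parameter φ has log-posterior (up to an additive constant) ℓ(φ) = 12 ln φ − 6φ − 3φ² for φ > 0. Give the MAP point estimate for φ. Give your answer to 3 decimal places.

ℓ'(φ) = 12/φ − 6 − 6φ. Setting this to zero and multiplying by φ: 6φ² + 6φ − 12 = 0.
φ = (−6 + √(6² + 4·6·12)) / (2·6) = (−6 + √324) / 12 = (−6 + 18)/12 = 1.
ℓ''(φ) = −12/φ² − 6 < 0, confirming a maximum.

φ̂_MAP = 1.000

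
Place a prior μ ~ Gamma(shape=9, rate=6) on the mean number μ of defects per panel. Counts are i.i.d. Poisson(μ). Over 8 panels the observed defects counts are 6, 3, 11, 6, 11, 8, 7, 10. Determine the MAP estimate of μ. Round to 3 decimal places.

μ̂_MAP = 5.000

Σxᵢ = 6+3+11+6+11+8+7+10 = 62, with n = 8.
Posterior ∝ μ^8e^(−6μ) · μ^62e^(−8μ) = μ^70e^(−14μ), i.e. Gamma(shape=71, rate=14).
The mode of a Gamma(a, b) with a ≥ 1 (shape–rate) is (a−1)/b = 70/14 ≈ 5.000.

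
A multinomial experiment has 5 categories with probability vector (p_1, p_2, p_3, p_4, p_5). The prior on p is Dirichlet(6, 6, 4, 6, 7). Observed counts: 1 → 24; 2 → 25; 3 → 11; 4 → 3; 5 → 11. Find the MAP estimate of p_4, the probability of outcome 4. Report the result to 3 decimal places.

The posterior is Dirichlet(αᵢ + nᵢ) = Dirichlet(30, 31, 15, 9, 18).
For a Dirichlet(a₁,…,a_K) with all aᵢ > 1, the mode has j-th component (aⱼ − 1)/(Σaᵢ − K).
Here Σaᵢ = 103 and K = 5, so p_4 = (9 − 1)/(103 − 5) = 8/98 ≈ 0.082.

MAP estimate: 0.082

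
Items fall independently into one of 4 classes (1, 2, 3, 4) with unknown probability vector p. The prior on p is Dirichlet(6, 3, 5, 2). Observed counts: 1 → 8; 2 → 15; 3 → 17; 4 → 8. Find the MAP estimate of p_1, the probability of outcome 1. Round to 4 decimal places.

The posterior is Dirichlet(αᵢ + nᵢ) = Dirichlet(14, 18, 22, 10).
For a Dirichlet(a₁,…,a_K) with all aᵢ > 1, the mode has j-th component (aⱼ − 1)/(Σaᵢ − K).
Here Σaᵢ = 64 and K = 4, so p_1 = (14 − 1)/(64 − 4) = 13/60 ≈ 0.2167.

MAP estimate: 0.2167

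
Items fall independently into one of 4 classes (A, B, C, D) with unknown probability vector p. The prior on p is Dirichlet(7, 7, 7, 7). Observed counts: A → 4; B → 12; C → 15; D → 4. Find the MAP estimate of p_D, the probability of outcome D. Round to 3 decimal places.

MAP estimate of p_D = 0.169

The posterior is Dirichlet(αᵢ + nᵢ) = Dirichlet(11, 19, 22, 11).
For a Dirichlet(a₁,…,a_K) with all aᵢ > 1, the mode has j-th component (aⱼ − 1)/(Σaᵢ − K).
Here Σaᵢ = 63 and K = 4, so p_D = (11 − 1)/(63 − 4) = 10/59 ≈ 0.169.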